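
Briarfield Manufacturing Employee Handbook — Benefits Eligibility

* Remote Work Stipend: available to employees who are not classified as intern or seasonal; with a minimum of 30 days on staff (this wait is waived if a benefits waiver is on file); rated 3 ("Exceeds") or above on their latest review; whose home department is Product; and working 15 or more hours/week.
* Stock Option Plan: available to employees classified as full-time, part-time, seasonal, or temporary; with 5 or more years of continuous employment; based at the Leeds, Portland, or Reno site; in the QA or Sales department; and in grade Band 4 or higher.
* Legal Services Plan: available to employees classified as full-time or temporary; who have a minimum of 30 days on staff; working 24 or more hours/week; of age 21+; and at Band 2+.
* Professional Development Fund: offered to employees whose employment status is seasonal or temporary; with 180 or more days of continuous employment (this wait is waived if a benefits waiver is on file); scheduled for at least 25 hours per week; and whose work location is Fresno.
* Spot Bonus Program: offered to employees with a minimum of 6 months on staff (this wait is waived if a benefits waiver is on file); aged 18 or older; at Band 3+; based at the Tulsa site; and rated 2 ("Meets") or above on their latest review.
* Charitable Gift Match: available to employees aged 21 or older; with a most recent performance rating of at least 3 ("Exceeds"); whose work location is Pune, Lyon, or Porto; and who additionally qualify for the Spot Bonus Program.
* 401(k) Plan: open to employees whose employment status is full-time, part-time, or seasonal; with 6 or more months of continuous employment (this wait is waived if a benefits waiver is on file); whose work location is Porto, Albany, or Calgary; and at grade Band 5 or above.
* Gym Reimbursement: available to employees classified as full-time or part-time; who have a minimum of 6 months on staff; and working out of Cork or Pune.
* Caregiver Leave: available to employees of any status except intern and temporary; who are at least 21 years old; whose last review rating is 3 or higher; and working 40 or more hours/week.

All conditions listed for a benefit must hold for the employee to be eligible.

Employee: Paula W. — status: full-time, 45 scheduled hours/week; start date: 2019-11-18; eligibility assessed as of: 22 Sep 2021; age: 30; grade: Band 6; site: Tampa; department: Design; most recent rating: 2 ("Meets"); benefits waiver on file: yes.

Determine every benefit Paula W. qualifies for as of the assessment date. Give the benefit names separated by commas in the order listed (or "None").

Service from 2019-11-18 to 22 Sep 2021: 674 days.
Remote Work Stipend — status full-time ✓ (not excluded); benefits waiver on file ✓; rating 2 < 3 ✗ → not eligible.
Stock Option Plan — status full-time ✓; service 674 days < 5 years (≈1825 days) ✗ → not eligible.
Legal Services Plan — status full-time ✓; service 674 days ≥ 30 days ✓; 45 hrs/wk ≥ 24 ✓; age 30 ≥ 21 ✓; grade Band 6 ≥ Band 2 ✓ → eligible.
Professional Development Fund — status full-time ✗ (requires seasonal or temporary) → not eligible.
Spot Bonus Program — benefits waiver on file ✓; age 30 ≥ 18 ✓; grade Band 6 ≥ Band 3 ✓; site Tampa ✗ (not Tulsa) → not eligible.
Charitable Gift Match — age 30 ≥ 21 ✓; rating 2 < 3 ✗ → not eligible.
401(k) Plan — status full-time ✓; benefits waiver on file ✓; site Tampa ✗ (not Porto, Albany, or Calgary) → not eligible.
Gym Reimbursement — status full-time ✓; service 674 days ≥ 6 months (≈180 days) ✓; site Tampa ✗ (not Cork or Pune) → not eligible.
Caregiver Leave — status full-time ✓ (not excluded); age 30 ≥ 21 ✓; rating 2 < 3 ✗ → not eligible.

Legal Services Plan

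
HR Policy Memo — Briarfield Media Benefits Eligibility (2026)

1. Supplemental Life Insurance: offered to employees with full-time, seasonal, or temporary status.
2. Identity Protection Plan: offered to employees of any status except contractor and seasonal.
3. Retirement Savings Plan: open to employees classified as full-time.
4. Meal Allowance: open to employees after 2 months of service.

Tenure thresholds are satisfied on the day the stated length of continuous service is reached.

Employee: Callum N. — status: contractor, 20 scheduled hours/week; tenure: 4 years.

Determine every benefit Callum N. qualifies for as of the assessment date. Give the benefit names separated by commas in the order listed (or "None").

Supplemental Life Insurance — status contractor ✗ (requires full-time, seasonal, or temporary) → not eligible.
Identity Protection Plan — status contractor ✗ (excluded) → not eligible.
Retirement Savings Plan — status contractor ✗ (requires full-time) → not eligible.
Meal Allowance — service 4 years ≥ 2 months (≈60 days) ✓ → eligible.

Meal Allowance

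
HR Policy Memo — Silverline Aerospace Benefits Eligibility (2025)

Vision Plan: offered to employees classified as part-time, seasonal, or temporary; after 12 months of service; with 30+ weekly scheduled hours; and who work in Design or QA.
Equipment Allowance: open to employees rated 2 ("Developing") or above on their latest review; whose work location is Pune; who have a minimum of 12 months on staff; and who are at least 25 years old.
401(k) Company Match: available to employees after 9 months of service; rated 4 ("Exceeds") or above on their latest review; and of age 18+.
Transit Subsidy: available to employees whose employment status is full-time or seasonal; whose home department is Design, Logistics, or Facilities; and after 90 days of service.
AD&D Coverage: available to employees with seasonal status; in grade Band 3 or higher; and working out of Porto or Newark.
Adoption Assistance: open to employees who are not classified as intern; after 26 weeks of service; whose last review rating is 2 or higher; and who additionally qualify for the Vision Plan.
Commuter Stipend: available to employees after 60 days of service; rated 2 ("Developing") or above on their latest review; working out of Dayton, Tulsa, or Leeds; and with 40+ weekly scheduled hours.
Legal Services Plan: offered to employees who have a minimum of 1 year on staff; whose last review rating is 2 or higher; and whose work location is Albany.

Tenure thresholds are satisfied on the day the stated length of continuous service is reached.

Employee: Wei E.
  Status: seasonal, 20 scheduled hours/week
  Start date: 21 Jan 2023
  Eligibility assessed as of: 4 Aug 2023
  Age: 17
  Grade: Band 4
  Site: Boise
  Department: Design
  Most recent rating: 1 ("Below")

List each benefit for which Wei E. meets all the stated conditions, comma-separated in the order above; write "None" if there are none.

Service from 21 Jan 2023 to 4 Aug 2023: 195 days.
Vision Plan — status seasonal ✓; service 195 days < 12 months (≈360 days) ✗ → not eligible.
Equipment Allowance — rating 1 < 2 ✗ → not eligible.
401(k) Company Match — service 195 days < 9 months (≈270 days) ✗ → not eligible.
Transit Subsidy — status seasonal ✓; dept Design ✓; service 195 days ≥ 90 days ✓ → eligible.
AD&D Coverage — status seasonal ✓; grade Band 4 ≥ Band 3 ✓; site Boise ✗ (not Porto or Newark) → not eligible.
Adoption Assistance — status seasonal ✓ (not excluded); service 195 days ≥ 26 weeks (≈182 days) ✓; rating 1 < 2 ✗ → not eligible.
Commuter Stipend — service 195 days ≥ 60 days ✓; rating 1 < 2 ✗ → not eligible.
Legal Services Plan — service 195 days < 1 year (≈365 days) ✗ → not eligible.

Transit Subsidy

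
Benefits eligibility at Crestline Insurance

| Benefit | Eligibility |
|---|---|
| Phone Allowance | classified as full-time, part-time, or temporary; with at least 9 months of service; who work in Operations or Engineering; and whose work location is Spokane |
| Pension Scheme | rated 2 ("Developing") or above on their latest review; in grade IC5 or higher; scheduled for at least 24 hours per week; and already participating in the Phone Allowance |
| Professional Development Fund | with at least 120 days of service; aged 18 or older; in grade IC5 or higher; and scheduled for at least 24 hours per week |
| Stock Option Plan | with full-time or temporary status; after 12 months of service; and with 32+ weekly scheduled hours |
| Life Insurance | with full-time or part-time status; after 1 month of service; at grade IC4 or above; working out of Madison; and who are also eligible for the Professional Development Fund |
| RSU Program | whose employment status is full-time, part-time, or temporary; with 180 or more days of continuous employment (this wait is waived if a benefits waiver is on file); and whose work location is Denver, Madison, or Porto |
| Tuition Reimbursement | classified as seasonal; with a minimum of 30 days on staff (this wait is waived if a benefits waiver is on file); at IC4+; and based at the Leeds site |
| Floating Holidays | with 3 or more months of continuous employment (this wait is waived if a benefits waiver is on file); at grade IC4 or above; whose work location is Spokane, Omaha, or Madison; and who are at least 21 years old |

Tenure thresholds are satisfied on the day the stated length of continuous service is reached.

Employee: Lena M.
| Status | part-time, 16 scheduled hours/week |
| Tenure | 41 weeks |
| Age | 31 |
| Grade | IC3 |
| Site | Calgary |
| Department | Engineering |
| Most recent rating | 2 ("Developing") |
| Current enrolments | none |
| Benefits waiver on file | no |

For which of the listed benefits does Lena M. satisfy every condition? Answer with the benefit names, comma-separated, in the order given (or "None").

Phone Allowance — status part-time ✓; service 41 weeks ≥ 9 months (≈270 days) ✓; dept Engineering ✓; site Calgary ✗ (not Spokane) → not eligible.
Pension Scheme — rating 2 ≥ 2 ✓; grade IC3 < IC5 ✗ → not eligible.
Professional Development Fund — service 41 weeks ≥ 120 days ✓; age 31 ≥ 18 ✓; grade IC3 < IC5 ✗ → not eligible.
Stock Option Plan — status part-time ✗ (requires full-time or temporary) → not eligible.
Life Insurance — status part-time ✓; service 41 weeks ≥ 1 month (≈30 days) ✓; grade IC3 < IC4 ✗ → not eligible.
RSU Program — status part-time ✓; no waiver, service 41 weeks ≥ 180 days ✓; site Calgary ✗ (not Denver, Madison, or Porto) → not eligible.
Tuition Reimbursement — status part-time ✗ (requires seasonal) → not eligible.
Floating Holidays — no waiver, service 41 weeks ≥ 3 months (≈90 days) ✓; grade IC3 < IC4 ✗ → not eligible.

None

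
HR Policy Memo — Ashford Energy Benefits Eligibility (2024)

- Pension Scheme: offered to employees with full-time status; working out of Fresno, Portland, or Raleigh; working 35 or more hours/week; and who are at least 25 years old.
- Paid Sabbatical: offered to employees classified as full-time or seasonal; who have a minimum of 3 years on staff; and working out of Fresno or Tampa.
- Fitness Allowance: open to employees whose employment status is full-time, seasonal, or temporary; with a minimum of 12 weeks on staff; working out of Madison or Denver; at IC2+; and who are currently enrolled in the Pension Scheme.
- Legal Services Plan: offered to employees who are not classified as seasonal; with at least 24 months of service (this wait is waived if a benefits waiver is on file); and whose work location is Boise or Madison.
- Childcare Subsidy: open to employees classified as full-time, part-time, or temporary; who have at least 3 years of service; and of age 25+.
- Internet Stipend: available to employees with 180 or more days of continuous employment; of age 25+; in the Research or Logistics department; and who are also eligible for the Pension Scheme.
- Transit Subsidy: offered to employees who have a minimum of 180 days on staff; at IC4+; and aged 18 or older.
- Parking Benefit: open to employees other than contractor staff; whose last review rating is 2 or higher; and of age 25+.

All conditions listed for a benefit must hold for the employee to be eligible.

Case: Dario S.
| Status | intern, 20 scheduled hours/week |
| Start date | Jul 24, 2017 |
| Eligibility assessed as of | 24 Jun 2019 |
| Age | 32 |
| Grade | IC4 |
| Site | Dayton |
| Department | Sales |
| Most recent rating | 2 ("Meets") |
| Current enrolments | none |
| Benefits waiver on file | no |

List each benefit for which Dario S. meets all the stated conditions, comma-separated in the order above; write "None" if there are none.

Transit Subsidy, Parking Benefit

Service from Jul 24, 2017 to 24 Jun 2019: 700 days.
Pension Scheme — status intern ✗ (requires full-time) → not eligible.
Paid Sabbatical — status intern ✗ (requires full-time or seasonal) → not eligible.
Fitness Allowance — status intern ✗ (requires full-time, seasonal, or temporary) → not eligible.
Legal Services Plan — status intern ✓ (not excluded); no waiver, service 700 days < 24 months (≈720 days) ✗ → not eligible.
Childcare Subsidy — status intern ✗ (requires full-time, part-time, or temporary) → not eligible.
Internet Stipend — service 700 days ≥ 180 days ✓; age 32 ≥ 25 ✓; dept Sales ✗ → not eligible.
Transit Subsidy — service 700 days ≥ 180 days ✓; grade IC4 ≥ IC4 ✓; age 32 ≥ 18 ✓ → eligible.
Parking Benefit — status intern ✓ (not excluded); rating 2 ≥ 2 ✓; age 32 ≥ 25 ✓ → eligible.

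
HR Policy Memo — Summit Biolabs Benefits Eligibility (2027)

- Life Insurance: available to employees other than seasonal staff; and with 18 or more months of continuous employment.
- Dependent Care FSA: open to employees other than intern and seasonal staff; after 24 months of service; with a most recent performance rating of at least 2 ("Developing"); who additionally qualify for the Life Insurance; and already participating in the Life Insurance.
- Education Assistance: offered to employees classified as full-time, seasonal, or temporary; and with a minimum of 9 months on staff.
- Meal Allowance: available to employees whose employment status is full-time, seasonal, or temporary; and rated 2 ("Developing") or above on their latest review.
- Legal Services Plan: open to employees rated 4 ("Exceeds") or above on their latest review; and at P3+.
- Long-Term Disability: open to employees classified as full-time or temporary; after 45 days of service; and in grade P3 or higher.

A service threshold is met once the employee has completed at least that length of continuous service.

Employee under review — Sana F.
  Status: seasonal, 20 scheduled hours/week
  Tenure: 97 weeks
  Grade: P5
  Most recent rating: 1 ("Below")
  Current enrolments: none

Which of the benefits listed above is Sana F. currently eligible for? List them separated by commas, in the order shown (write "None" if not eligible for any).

Education Assistance

Life Insurance — status seasonal ✗ (excluded) → not eligible.
Dependent Care FSA — status seasonal ✗ (excluded) → not eligible.
Education Assistance — status seasonal ✓; service 97 weeks ≥ 9 months (≈270 days) ✓ → eligible.
Meal Allowance — status seasonal ✓; rating 1 < 2 ✗ → not eligible.
Legal Services Plan — rating 1 < 4 ✗ → not eligible.
Long-Term Disability — status seasonal ✗ (requires full-time or temporary) → not eligible.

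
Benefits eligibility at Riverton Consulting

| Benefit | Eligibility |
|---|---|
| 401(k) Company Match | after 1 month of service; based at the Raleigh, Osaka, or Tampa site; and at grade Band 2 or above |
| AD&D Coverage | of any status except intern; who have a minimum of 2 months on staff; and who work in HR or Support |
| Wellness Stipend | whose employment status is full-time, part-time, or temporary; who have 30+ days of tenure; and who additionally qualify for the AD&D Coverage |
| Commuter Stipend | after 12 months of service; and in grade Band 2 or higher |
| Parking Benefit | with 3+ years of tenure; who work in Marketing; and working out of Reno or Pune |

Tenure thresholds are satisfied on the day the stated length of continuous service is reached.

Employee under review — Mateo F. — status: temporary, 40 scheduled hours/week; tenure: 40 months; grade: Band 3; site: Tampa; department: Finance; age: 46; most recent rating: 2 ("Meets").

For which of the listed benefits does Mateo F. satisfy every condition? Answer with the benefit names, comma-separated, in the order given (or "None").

401(k) Company Match, Commuter Stipend

401(k) Company Match — service 40 months ≥ 1 month ✓; site Tampa ✓; grade Band 3 ≥ Band 2 ✓ → eligible.
AD&D Coverage — status temporary ✓ (not excluded); service 40 months ≥ 2 months ✓; dept Finance ✗ → not eligible.
Wellness Stipend — status temporary ✓; service 40 months ≥ 30 days ✓; not eligible for AD&D Coverage ✗ → not eligible.
Commuter Stipend — service 40 months ≥ 12 months ✓; grade Band 3 ≥ Band 2 ✓ → eligible.
Parking Benefit — service 40 months ≥ 3 years (≈1095 days) ✓; dept Finance ✗ → not eligible.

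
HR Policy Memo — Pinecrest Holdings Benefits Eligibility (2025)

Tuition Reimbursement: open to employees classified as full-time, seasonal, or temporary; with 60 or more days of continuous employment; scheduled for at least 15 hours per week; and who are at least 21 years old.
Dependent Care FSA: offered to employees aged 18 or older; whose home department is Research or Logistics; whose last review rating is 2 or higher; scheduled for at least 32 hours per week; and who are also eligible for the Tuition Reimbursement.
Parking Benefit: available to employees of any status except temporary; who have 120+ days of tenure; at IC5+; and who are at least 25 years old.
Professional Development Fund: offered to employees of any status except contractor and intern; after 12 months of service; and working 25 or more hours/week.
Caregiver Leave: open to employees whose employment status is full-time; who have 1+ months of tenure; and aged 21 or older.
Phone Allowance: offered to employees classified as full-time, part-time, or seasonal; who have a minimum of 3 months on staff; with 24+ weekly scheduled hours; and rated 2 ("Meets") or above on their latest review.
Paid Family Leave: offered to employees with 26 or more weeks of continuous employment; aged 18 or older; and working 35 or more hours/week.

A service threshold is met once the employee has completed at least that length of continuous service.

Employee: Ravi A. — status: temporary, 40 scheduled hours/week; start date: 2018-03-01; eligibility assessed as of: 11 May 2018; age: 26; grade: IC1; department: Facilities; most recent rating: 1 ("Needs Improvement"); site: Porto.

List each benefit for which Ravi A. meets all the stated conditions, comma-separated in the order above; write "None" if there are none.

Service from 2018-03-01 to 11 May 2018: 71 days.
Tuition Reimbursement — status temporary ✓; service 71 days ≥ 60 days ✓; 40 hrs/wk ≥ 15 ✓; age 26 ≥ 21 ✓ → eligible.
Dependent Care FSA — age 26 ≥ 18 ✓; dept Facilities ✗ → not eligible.
Parking Benefit — status temporary ✗ (excluded) → not eligible.
Professional Development Fund — status temporary ✓ (not excluded); service 71 days < 12 months (≈360 days) ✗ → not eligible.
Caregiver Leave — status temporary ✗ (requires full-time) → not eligible.
Phone Allowance — status temporary ✗ (requires full-time, part-time, or seasonal) → not eligible.
Paid Family Leave — service 71 days < 26 weeks (≈182 days) ✗ → not eligible.

Tuition Reimbursement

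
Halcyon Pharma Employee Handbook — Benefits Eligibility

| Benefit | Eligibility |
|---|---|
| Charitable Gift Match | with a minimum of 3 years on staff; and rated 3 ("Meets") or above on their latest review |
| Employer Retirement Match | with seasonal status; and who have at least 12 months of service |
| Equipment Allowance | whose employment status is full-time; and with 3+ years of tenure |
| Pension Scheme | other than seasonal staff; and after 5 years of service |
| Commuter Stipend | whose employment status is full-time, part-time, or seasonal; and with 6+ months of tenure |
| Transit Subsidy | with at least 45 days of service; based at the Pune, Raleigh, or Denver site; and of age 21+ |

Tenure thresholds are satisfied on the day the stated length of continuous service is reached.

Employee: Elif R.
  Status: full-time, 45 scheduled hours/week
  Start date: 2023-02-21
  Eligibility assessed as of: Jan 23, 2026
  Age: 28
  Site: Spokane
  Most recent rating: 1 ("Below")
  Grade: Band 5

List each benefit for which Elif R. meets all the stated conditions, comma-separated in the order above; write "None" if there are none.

Service from 2023-02-21 to Jan 23, 2026: 1067 days.
Charitable Gift Match — service 1067 days < 3 years (≈1095 days) ✗ → not eligible.
Employer Retirement Match — status full-time ✗ (requires seasonal) → not eligible.
Equipment Allowance — status full-time ✓; service 1067 days < 3 years (≈1095 days) ✗ → not eligible.
Pension Scheme — status full-time ✓ (not excluded); service 1067 days < 5 years (≈1825 days) ✗ → not eligible.
Commuter Stipend — status full-time ✓; service 1067 days ≥ 6 months (≈180 days) ✓ → eligible.
Transit Subsidy — service 1067 days ≥ 45 days ✓; site Spokane ✗ (not Pune, Raleigh, or Denver) → not eligible.

Commuter Stipend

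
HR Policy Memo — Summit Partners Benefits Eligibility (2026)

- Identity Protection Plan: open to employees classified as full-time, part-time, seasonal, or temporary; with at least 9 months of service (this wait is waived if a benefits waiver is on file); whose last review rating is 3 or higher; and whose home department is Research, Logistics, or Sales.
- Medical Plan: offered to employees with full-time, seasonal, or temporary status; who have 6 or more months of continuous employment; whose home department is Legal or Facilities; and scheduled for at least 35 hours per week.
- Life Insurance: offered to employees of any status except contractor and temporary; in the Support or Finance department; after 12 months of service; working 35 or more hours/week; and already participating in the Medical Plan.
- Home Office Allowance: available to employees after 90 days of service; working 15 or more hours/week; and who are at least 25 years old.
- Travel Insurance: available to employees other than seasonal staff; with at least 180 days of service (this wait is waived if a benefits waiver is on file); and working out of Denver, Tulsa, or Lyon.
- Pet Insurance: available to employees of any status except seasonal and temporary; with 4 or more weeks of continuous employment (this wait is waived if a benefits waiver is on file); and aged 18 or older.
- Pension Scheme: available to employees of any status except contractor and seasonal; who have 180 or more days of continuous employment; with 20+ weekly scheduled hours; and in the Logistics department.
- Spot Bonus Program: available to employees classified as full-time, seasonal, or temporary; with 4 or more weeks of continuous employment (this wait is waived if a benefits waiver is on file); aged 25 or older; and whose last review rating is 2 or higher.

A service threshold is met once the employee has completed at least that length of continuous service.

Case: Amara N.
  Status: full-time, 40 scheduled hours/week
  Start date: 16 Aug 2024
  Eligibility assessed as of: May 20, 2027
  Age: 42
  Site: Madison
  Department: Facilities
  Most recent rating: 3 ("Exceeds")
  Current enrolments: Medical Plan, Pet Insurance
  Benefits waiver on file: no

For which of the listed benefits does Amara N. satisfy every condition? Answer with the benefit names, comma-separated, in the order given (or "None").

Medical Plan, Home Office Allowance, Pet Insurance, Spot Bonus Program

Service from 16 Aug 2024 to May 20, 2027: 1007 days.
Identity Protection Plan — status full-time ✓; no waiver, service 1007 days ≥ 9 months (≈270 days) ✓; rating 3 ≥ 3 ✓; dept Facilities ✗ → not eligible.
Medical Plan — status full-time ✓; service 1007 days ≥ 6 months (≈180 days) ✓; dept Facilities ✓; 40 hrs/wk ≥ 35 ✓ → eligible.
Life Insurance — status full-time ✓ (not excluded); dept Facilities ✗ → not eligible.
Home Office Allowance — service 1007 days ≥ 90 days ✓; 40 hrs/wk ≥ 15 ✓; age 42 ≥ 25 ✓ → eligible.
Travel Insurance — status full-time ✓ (not excluded); no waiver, service 1007 days ≥ 180 days ✓; site Madison ✗ (not Denver, Tulsa, or Lyon) → not eligible.
Pet Insurance — status full-time ✓ (not excluded); no waiver, service 1007 days ≥ 4 weeks (≈28 days) ✓; age 42 ≥ 18 ✓ → eligible.
Pension Scheme — status full-time ✓ (not excluded); service 1007 days ≥ 180 days ✓; 40 hrs/wk ≥ 20 ✓; dept Facilities ✗ → not eligible.
Spot Bonus Program — status full-time ✓; no waiver, service 1007 days ≥ 4 weeks (≈28 days) ✓; age 42 ≥ 25 ✓; rating 3 ≥ 2 ✓ → eligible.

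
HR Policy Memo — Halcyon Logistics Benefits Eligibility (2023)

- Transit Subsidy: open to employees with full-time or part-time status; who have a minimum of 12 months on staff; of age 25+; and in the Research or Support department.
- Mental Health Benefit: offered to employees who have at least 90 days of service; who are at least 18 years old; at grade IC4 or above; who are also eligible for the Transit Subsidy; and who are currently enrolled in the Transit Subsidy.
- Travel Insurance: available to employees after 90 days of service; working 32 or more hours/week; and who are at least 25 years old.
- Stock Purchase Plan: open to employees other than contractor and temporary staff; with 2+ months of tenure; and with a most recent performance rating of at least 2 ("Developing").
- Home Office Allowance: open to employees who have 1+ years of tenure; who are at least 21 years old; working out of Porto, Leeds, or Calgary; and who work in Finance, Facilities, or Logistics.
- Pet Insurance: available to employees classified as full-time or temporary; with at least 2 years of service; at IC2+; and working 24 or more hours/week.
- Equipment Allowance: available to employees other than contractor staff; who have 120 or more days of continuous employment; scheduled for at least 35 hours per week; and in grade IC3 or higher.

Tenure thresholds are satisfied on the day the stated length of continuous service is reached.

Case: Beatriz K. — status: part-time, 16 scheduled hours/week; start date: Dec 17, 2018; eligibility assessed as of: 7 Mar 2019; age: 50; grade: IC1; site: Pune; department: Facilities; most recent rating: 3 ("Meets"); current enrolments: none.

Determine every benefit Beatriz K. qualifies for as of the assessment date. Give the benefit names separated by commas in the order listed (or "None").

Stock Purchase Plan

Service from Dec 17, 2018 to 7 Mar 2019: 80 days.
Transit Subsidy — status part-time ✓; service 80 days < 12 months (≈360 days) ✗ → not eligible.
Mental Health Benefit — service 80 days < 90 days ✗ → not eligible.
Travel Insurance — service 80 days < 90 days ✗ → not eligible.
Stock Purchase Plan — status part-time ✓ (not excluded); service 80 days ≥ 2 months (≈60 days) ✓; rating 3 ≥ 2 ✓ → eligible.
Home Office Allowance — service 80 days < 1 year (≈365 days) ✗ → not eligible.
Pet Insurance — status part-time ✗ (requires full-time or temporary) → not eligible.
Equipment Allowance — status part-time ✓ (not excluded); service 80 days < 120 days ✗ → not eligible.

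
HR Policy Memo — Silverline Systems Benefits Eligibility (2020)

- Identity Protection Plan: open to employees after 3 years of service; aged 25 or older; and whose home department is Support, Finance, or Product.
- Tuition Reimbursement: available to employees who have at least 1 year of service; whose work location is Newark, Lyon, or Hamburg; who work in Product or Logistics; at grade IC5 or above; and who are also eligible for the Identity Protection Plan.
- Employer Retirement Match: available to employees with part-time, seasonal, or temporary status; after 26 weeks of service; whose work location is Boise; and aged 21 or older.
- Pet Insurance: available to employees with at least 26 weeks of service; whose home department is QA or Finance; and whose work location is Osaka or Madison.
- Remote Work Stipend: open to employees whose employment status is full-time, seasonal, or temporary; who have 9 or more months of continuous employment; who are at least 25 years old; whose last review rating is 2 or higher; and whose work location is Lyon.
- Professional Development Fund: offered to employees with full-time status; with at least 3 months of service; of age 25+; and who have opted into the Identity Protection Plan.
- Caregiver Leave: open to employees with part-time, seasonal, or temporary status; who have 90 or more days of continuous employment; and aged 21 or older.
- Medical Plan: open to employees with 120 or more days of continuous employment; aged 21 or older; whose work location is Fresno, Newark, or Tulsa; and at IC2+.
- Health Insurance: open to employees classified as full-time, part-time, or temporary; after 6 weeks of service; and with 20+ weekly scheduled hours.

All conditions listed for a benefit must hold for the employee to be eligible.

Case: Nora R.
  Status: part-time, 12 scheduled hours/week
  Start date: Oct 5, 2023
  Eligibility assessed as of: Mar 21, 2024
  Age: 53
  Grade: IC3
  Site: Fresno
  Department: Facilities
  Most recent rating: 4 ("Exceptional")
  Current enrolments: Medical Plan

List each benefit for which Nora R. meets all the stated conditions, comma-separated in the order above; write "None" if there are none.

Service from Oct 5, 2023 to Mar 21, 2024: 168 days.
Identity Protection Plan — service 168 days < 3 years (≈1095 days) ✗ → not eligible.
Tuition Reimbursement — service 168 days < 1 year (≈365 days) ✗ → not eligible.
Employer Retirement Match — status part-time ✓; service 168 days < 26 weeks (≈182 days) ✗ → not eligible.
Pet Insurance — service 168 days < 26 weeks (≈182 days) ✗ → not eligible.
Remote Work Stipend — status part-time ✗ (requires full-time, seasonal, or temporary) → not eligible.
Professional Development Fund — status part-time ✗ (requires full-time) → not eligible.
Caregiver Leave — status part-time ✓; service 168 days ≥ 90 days ✓; age 53 ≥ 21 ✓ → eligible.
Medical Plan — service 168 days ≥ 120 days ✓; age 53 ≥ 21 ✓; site Fresno ✓; grade IC3 ≥ IC2 ✓ → eligible.
Health Insurance — status part-time ✓; service 168 days ≥ 6 weeks (≈42 days) ✓; 12 hrs/wk < 20 ✗ → not eligible.

Caregiver Leave, Medical Plan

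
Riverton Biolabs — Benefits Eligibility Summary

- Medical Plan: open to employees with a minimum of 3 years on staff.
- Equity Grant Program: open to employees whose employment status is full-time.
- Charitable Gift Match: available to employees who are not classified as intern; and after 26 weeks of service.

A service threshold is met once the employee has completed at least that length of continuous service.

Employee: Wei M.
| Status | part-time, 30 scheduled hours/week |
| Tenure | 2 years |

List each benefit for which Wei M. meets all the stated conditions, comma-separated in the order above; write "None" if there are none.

Medical Plan — service 2 years < 3 years ✗ → not eligible.
Equity Grant Program — status part-time ✗ (requires full-time) → not eligible.
Charitable Gift Match — status part-time ✓ (not excluded); service 2 years ≥ 26 weeks (≈182 days) ✓ → eligible.

Charitable Gift Match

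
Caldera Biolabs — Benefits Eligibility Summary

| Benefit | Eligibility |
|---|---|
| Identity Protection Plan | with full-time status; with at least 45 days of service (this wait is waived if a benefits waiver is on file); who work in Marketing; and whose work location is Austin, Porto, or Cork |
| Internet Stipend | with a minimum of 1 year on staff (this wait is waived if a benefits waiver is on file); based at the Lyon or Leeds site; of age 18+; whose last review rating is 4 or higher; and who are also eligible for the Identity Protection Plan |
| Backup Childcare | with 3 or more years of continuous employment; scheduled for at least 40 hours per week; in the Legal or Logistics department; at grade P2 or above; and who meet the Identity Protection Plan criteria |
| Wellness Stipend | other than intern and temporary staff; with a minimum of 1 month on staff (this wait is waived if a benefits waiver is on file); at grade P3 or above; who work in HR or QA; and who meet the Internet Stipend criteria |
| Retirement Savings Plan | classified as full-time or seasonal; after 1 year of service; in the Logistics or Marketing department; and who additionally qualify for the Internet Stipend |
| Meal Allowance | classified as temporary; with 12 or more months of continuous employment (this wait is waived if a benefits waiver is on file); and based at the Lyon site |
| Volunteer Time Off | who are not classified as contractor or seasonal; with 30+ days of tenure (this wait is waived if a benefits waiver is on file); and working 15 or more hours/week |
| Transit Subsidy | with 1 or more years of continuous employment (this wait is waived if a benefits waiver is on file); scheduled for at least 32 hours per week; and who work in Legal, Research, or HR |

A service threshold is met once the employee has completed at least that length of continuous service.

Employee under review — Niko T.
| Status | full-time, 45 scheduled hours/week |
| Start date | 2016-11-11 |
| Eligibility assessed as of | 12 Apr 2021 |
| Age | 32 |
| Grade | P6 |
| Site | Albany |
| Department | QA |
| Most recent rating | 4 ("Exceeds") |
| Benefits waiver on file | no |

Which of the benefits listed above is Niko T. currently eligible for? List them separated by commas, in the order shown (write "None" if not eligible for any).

Volunteer Time Off

Service from 2016-11-11 to 12 Apr 2021: 1613 days.
Identity Protection Plan — status full-time ✓; no waiver, service 1613 days ≥ 45 days ✓; dept QA ✗ → not eligible.
Internet Stipend — no waiver, service 1613 days ≥ 1 year (≈365 days) ✓; site Albany ✗ (not Lyon or Leeds) → not eligible.
Backup Childcare — service 1613 days ≥ 3 years (≈1095 days) ✓; 45 hrs/wk ≥ 40 ✓; dept QA ✗ → not eligible.
Wellness Stipend — status full-time ✓ (not excluded); no waiver, service 1613 days ≥ 1 month (≈30 days) ✓; grade P6 ≥ P3 ✓; dept QA ✓; not eligible for Internet Stipend ✗ → not eligible.
Retirement Savings Plan — status full-time ✓; service 1613 days ≥ 1 year (≈365 days) ✓; dept QA ✗ → not eligible.
Meal Allowance — status full-time ✗ (requires temporary) → not eligible.
Volunteer Time Off — status full-time ✓ (not excluded); no waiver, service 1613 days ≥ 30 days ✓; 45 hrs/wk ≥ 15 ✓ → eligible.
Transit Subsidy — no waiver, service 1613 days ≥ 1 year (≈365 days) ✓; 45 hrs/wk ≥ 32 ✓; dept QA ✗ → not eligible.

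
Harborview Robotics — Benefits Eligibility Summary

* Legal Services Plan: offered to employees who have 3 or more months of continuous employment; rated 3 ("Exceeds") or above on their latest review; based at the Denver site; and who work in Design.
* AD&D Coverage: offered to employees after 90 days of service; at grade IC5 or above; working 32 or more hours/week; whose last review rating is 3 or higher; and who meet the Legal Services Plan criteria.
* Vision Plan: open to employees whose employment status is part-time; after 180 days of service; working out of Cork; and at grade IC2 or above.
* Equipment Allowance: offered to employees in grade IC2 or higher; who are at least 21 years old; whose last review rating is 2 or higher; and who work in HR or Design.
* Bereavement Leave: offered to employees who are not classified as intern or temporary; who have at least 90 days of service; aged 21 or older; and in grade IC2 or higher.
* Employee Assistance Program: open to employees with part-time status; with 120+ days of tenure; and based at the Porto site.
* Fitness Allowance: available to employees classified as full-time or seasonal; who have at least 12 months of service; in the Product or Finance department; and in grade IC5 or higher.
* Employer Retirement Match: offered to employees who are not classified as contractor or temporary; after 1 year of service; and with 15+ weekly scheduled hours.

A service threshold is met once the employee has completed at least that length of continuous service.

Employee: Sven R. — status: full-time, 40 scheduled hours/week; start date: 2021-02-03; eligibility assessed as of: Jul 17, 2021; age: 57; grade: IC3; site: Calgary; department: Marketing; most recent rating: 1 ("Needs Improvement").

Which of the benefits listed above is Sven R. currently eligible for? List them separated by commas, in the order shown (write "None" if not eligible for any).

Bereavement Leave

Service from 2021-02-03 to Jul 17, 2021: 164 days.
Legal Services Plan — service 164 days ≥ 3 months (≈90 days) ✓; rating 1 < 3 ✗ → not eligible.
AD&D Coverage — service 164 days ≥ 90 days ✓; grade IC3 < IC5 ✗ → not eligible.
Vision Plan — status full-time ✗ (requires part-time) → not eligible.
Equipment Allowance — grade IC3 ≥ IC2 ✓; age 57 ≥ 21 ✓; rating 1 < 2 ✗ → not eligible.
Bereavement Leave — status full-time ✓ (not excluded); service 164 days ≥ 90 days ✓; age 57 ≥ 21 ✓; grade IC3 ≥ IC2 ✓ → eligible.
Employee Assistance Program — status full-time ✗ (requires part-time) → not eligible.
Fitness Allowance — status full-time ✓; service 164 days < 12 months (≈360 days) ✗ → not eligible.
Employer Retirement Match — status full-time ✓ (not excluded); service 164 days < 1 year (≈365 days) ✗ → not eligible.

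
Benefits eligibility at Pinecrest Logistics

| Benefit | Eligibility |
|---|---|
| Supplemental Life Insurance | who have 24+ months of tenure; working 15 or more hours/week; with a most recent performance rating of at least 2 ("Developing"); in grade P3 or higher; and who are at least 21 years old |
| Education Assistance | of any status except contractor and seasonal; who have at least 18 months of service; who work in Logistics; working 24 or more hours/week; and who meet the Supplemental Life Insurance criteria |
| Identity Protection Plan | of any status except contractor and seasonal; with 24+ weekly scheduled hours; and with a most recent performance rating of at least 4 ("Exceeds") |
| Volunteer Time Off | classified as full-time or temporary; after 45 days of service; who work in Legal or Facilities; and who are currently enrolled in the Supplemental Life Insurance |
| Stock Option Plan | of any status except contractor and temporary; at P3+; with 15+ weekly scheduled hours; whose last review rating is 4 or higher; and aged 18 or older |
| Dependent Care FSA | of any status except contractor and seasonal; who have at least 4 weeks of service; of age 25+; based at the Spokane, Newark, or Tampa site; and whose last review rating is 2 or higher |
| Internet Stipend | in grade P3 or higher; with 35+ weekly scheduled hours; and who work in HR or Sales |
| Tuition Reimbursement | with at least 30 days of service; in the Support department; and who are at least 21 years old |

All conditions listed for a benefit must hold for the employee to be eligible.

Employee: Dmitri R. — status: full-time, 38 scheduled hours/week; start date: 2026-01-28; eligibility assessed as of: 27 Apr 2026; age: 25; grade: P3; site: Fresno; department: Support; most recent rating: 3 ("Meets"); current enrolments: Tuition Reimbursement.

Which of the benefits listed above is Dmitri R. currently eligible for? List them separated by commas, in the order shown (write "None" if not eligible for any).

Service from 2026-01-28 to 27 Apr 2026: 89 days.
Supplemental Life Insurance — service 89 days < 24 months (≈720 days) ✗ → not eligible.
Education Assistance — status full-time ✓ (not excluded); service 89 days < 18 months (≈540 days) ✗ → not eligible.
Identity Protection Plan — status full-time ✓ (not excluded); 38 hrs/wk ≥ 24 ✓; rating 3 < 4 ✗ → not eligible.
Volunteer Time Off — status full-time ✓; service 89 days ≥ 45 days ✓; dept Support ✗ → not eligible.
Stock Option Plan — status full-time ✓ (not excluded); grade P3 ≥ P3 ✓; 38 hrs/wk ≥ 15 ✓; rating 3 < 4 ✗ → not eligible.
Dependent Care FSA — status full-time ✓ (not excluded); service 89 days ≥ 4 weeks (≈28 days) ✓; age 25 ≥ 25 ✓; site Fresno ✗ (not Spokane, Newark, or Tampa) → not eligible.
Internet Stipend — grade P3 ≥ P3 ✓; 38 hrs/wk ≥ 35 ✓; dept Support ✗ → not eligible.
Tuition Reimbursement — service 89 days ≥ 30 days ✓; dept Support ✓; age 25 ≥ 21 ✓ → eligible.

Tuition Reimbursement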